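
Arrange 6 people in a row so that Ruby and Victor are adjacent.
Treat as block: (6-1)! × 2! = 120 × 2 = 240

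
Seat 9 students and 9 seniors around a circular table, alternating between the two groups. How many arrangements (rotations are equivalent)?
Fix one of the students: (9-1)! ways for the remaining students, × 9! ways for the seniors = 40320 × 362880 = 14631321600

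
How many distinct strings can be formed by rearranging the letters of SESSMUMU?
8! / (2! × 3! × 2! × 1!) = 1680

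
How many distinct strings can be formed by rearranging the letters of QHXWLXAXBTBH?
12! / (1! × 3! × 1! × 2! × 2! × 1! × 1! × 1!) = 19958400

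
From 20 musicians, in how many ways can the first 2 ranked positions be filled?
P(20,2) = 20!/(20-2)! = 380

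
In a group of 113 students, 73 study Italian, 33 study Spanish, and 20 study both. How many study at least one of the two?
|A∪B| = |A| + |B| - |A∩B| = 73 + 33 - 20 = 86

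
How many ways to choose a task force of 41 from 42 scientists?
C(42,41) = 42!/(41!×1!) = 42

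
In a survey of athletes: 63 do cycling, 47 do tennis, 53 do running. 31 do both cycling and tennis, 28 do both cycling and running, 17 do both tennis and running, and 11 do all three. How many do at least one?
|A∪B∪C| = 63+47+53-31-28-17+11 = 98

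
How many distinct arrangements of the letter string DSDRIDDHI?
9! / (1! × 4! × 1! × 2! × 1!) = 7560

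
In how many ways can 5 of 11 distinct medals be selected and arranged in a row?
P(11,5) = 11!/(11-5)! = 55440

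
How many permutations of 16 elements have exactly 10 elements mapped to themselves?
Choose the 10 fixed points C(16,10) = 8008, derange the rest: !6 = Σ_{j=0}^{6} (-1)^j·6!/j! = 720 - 720 + 360 - 120 + 30 - 6 + 1 = 265. Product = 8008 × 265 = 2122120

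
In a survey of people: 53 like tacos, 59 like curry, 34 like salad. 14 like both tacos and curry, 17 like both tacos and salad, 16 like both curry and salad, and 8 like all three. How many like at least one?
|A∪B∪C| = 53+59+34-14-17-16+8 = 107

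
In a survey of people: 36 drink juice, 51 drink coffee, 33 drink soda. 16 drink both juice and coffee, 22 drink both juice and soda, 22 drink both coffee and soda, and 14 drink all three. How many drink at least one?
|A∪B∪C| = 36+51+33-16-22-22+14 = 74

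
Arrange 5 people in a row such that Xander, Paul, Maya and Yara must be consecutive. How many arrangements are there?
Treat the 4 as one block: (5-4+1)! × 4! = 2 × 24 = 48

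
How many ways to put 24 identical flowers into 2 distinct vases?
C(24+2-1, 2-1) = C(25, 1) = 25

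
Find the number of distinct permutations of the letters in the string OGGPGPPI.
8! / (3! × 1! × 3! × 1!) = 1120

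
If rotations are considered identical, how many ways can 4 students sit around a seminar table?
Circular: fix one position, arrange the rest. (4-1)! = 6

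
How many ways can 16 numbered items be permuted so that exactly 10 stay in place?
Choose the 10 fixed points C(16,10) = 8008, derange the rest: !6 = Σ_{j=0}^{6} (-1)^j·6!/j! = 720 - 720 + 360 - 120 + 30 - 6 + 1 = 265. Product = 8008 × 265 = 2122120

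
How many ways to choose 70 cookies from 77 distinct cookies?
C(77,70) = 77!/(70!×7!) = 2404808340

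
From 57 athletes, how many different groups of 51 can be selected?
C(57,51) = 57!/(51!×6!) = 36288252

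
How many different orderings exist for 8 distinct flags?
8! = 40320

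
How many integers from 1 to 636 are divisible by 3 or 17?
⌊636/3⌋ + ⌊636/17⌋ - ⌊636/51⌋ = 212 + 37 - 12 = 237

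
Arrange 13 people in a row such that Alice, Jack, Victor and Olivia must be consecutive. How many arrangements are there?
Treat the 4 as one block: (13-4+1)! × 4! = 3628800 × 24 = 87091200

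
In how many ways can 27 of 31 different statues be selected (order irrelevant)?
C(31,27) = 31!/(27!×4!) = 31465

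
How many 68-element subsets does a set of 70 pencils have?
C(70,68) = 70!/(68!×2!) = 2415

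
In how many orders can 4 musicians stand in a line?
4! = 24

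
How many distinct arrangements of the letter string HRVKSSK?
7! / (1! × 2! × 1! × 1! × 2!) = 1260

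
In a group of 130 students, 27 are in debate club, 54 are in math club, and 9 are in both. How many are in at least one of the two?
|A∪B| = |A| + |B| - |A∩B| = 27 + 54 - 9 = 72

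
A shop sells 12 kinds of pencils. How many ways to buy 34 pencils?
C(34+12-1, 12-1) = C(45, 11) = 10150595910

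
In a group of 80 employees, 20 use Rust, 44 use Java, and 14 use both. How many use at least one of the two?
|A∪B| = |A| + |B| - |A∩B| = 20 + 44 - 14 = 50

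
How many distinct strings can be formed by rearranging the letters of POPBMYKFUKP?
11! / (1! × 1! × 1! × 1! × 1! × 2! × 1! × 3!) = 3326400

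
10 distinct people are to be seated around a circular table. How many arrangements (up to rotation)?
Circular: fix one position, arrange the rest. (10-1)! = 362880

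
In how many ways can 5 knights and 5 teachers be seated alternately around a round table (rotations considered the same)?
Fix one of the knights: (5-1)! ways for the remaining knights, × 5! ways for the teachers = 24 × 120 = 2880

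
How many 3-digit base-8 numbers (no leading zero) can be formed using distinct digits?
First digit: 7 choices (nonzero). Then descending: 7 × 7 × 6 = 294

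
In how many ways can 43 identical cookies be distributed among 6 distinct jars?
C(43+6-1, 6-1) = C(48, 5) = 1712304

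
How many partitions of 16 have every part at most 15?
Let r_j(i) = number of partitions of i into parts ≤ j, for i = 0..16. r_1(i) = 1 for all i; r_j(i) = r_{j-1}(i) + r_j(i-j). Rows j = 2..15: ≤2: 1 1 2 2 3 3 4 4 5 5 6 6 7 7 8 8 9; ≤3: 1 1 2 3 4 5 7 8 10 12 14 16 19 21 24 27 30; ≤4: 1 1 2 3 5 6 9 11 15 18 23 27 34 39 47 54 64; ≤5: 1 1 2 3 5 7 10 13 18 23 30 37 47 57 70 84 101; ≤6: 1 1 2 3 5 7 11 14 20 26 35 44 58 71 90 110 136; ≤7: 1 1 2 3 5 7 11 15 21 28 38 49 65 82 105 131 164; ≤8: 1 1 2 3 5 7 11 15 22 29 40 52 70 89 116 146 186; ≤9: 1 1 2 3 5 7 11 15 22 30 41 54 73 94 123 157 201; ≤10: 1 1 2 3 5 7 11 15 22 30 42 55 75 97 128 164 212; ≤11: 1 1 2 3 5 7 11 15 22 30 42 56 76 99 131 169 219; ≤12: 1 1 2 3 5 7 11 15 22 30 42 56 77 100 133 172 224; ≤13: 1 1 2 3 5 7 11 15 22 30 42 56 77 101 134 174 227; ≤14: 1 1 2 3 5 7 11 15 22 30 42 56 77 101 135 175 229; ≤15: 1 1 2 3 5 7 11 15 22 30 42 56 77 101 135 176 230. r_15(16) = 230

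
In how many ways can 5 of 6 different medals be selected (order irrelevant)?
C(6,5) = 6!/(5!×1!) = 6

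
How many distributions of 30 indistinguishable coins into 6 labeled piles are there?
C(30+6-1, 6-1) = C(35, 5) = 324632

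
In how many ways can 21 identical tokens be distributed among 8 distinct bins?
C(21+8-1, 8-1) = C(28, 7) = 1184040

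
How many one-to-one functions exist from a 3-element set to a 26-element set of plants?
P(26,3) = 26!/(26-3)! = 15600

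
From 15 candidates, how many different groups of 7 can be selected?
C(15,7) = 15!/(7!×8!) = 6435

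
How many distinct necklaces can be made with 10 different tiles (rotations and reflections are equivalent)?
(10-1)!/2 = 362880/2 = 181440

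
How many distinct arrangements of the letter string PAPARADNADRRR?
13! / (4! × 4! × 1! × 2! × 2!) = 2702700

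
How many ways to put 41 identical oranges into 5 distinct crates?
C(41+5-1, 5-1) = C(45, 4) = 148995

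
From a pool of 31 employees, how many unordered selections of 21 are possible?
C(31,21) = 31!/(21!×10!) = 44352165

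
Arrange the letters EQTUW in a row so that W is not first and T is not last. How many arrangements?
By inclusion-exclusion: 5! - 2×(5-1)! + (5-2)! = 120 - 48 + 6 = 78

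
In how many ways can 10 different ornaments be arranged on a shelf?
10! = 3628800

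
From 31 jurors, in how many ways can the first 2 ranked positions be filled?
P(31,2) = 31!/(31-2)! = 930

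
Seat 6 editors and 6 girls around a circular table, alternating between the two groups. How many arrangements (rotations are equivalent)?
Fix one of the editors: (6-1)! ways for the remaining editors, × 6! ways for the girls = 120 × 720 = 86400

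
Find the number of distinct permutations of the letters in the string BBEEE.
5! / (3! × 2!) = 10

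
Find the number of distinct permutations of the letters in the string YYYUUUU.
7! / (3! × 4!) = 35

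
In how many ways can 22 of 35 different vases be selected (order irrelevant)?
C(35,22) = 35!/(22!×13!) = 1476337800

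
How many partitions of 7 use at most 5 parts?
By conjugation, equals partitions of 7 into parts ≤ 5. Let r_j(i) = number of partitions of i into parts ≤ j, for i = 0..7. r_1(i) = 1 for all i; r_j(i) = r_{j-1}(i) + r_j(i-j). Rows j = 2..5: ≤2: 1 1 2 2 3 3 4 4; ≤3: 1 1 2 3 4 5 7 8; ≤4: 1 1 2 3 5 6 9 11; ≤5: 1 1 2 3 5 7 10 13. r_5(7) = 13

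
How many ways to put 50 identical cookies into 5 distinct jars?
C(50+5-1, 5-1) = C(54, 4) = 316251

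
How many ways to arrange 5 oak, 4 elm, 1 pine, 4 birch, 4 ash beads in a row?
18! / (5! × 4! × 1! × 4! × 4!) = 3859455600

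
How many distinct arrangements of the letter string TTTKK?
5! / (2! × 3!) = 10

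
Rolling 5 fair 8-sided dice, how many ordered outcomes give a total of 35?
Coefficient of x^35 in (x + x² + ... + x^8)^5. By inclusion-exclusion on dice exceeding 8: Σ_j (-1)^j C(5,j)·C(35-1-8j, 4) = C(5,0)·C(34,4) - C(5,1)·C(26,4) + C(5,2)·C(18,4) - C(5,3)·C(10,4) = 1·46376 - 5·14950 + 10·3060 - 10·210 = 126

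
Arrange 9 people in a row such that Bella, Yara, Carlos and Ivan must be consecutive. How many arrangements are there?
Treat the 4 as one block: (9-4+1)! × 4! = 720 × 24 = 17280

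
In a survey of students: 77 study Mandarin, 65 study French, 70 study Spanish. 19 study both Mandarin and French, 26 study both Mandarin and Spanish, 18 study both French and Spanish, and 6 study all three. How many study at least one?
|A∪B∪C| = 77+65+70-19-26-18+6 = 155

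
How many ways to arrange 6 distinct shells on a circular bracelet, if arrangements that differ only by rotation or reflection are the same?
(6-1)!/2 = 120/2 = 60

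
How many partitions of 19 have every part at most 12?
Let r_j(i) = number of partitions of i into parts ≤ j, for i = 0..19. r_1(i) = 1 for all i; r_j(i) = r_{j-1}(i) + r_j(i-j). Rows j = 2..12: ≤2: 1 1 2 2 3 3 4 4 5 5 6 6 7 7 8 8 9 9 10 10; ≤3: 1 1 2 3 4 5 7 8 10 12 14 16 19 21 24 27 30 33 37 40; ≤4: 1 1 2 3 5 6 9 11 15 18 23 27 34 39 47 54 64 72 84 94; ≤5: 1 1 2 3 5 7 10 13 18 23 30 37 47 57 70 84 101 119 141 164; ≤6: 1 1 2 3 5 7 11 14 20 26 35 44 58 71 90 110 136 163 199 235; ≤7: 1 1 2 3 5 7 11 15 21 28 38 49 65 82 105 131 164 201 248 300; ≤8: 1 1 2 3 5 7 11 15 22 29 40 52 70 89 116 146 186 230 288 352; ≤9: 1 1 2 3 5 7 11 15 22 30 41 54 73 94 123 157 201 252 318 393; ≤10: 1 1 2 3 5 7 11 15 22 30 42 55 75 97 128 164 212 267 340 423; ≤11: 1 1 2 3 5 7 11 15 22 30 42 56 76 99 131 169 219 278 355 445; ≤12: 1 1 2 3 5 7 11 15 22 30 42 56 77 100 133 172 224 285 366 460. r_12(19) = 460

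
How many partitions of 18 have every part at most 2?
Let r_j(i) = number of partitions of i into parts ≤ j, for i = 0..18. r_1(i) = 1 for all i; r_j(i) = r_{j-1}(i) + r_j(i-j). Rows j = 2..2: ≤2: 1 1 2 2 3 3 4 4 5 5 6 6 7 7 8 8 9 9 10. r_2(18) = 10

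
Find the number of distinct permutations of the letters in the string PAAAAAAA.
8! / (1! × 7!) = 8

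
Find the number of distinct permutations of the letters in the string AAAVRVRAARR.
11! / (4! × 5! × 2!) = 6930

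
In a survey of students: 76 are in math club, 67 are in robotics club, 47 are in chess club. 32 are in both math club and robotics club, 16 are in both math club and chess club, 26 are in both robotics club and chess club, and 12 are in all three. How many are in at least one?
|A∪B∪C| = 76+67+47-32-16-26+12 = 128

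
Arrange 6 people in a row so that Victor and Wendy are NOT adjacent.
Total - adjacent = 6! - (6-1)!×2 = 720 - 240 = 480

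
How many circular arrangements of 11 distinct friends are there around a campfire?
Circular: fix one position, arrange the rest. (11-1)! = 3628800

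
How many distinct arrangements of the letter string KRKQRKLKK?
9! / (1! × 1! × 2! × 5!) = 1512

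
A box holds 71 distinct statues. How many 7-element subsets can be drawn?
C(71,7) = 71!/(7!×64!) = 1329890705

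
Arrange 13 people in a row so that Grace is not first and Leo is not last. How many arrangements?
By inclusion-exclusion: 13! - 2×(13-1)! + (13-2)! = 6227020800 - 958003200 + 39916800 = 5308934400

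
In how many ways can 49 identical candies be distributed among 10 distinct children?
C(49+10-1, 10-1) = C(58, 9) = 10648873950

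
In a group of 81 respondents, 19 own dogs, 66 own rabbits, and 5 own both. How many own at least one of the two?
|A∪B| = |A| + |B| - |A∩B| = 19 + 66 - 5 = 80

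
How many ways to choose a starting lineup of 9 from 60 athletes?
C(60,9) = 60!/(9!×51!) = 14783142660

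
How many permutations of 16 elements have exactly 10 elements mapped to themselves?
Choose the 10 fixed points C(16,10) = 8008, derange the rest: !6 = Σ_{j=0}^{6} (-1)^j·6!/j! = 720 - 720 + 360 - 120 + 30 - 6 + 1 = 265. Product = 8008 × 265 = 2122120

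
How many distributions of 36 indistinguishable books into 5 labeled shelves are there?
C(36+5-1, 5-1) = C(40, 4) = 91390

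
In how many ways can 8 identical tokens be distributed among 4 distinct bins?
C(8+4-1, 4-1) = C(11, 3) = 165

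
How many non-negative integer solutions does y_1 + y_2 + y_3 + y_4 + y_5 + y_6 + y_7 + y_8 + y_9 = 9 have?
C(9+9-1, 9-1) = C(17, 8) = 24310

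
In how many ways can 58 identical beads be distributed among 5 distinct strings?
C(58+5-1, 5-1) = C(62, 4) = 557845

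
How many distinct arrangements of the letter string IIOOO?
5! / (3! × 2!) = 10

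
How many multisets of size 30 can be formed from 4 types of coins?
C(30+4-1, 4-1) = C(33, 3) = 5456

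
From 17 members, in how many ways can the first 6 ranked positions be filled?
P(17,6) = 17!/(17-6)! = 8910720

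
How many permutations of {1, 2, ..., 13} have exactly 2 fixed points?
Choose the 2 fixed points C(13,2) = 78, derange the rest: !11 = Σ_{j=0}^{11} (-1)^j·11!/j! = 39916800 - 39916800 + 19958400 - 6652800 + 1663200 - 332640 + 55440 - 7920 + 990 - 110 + 11 - 1 = 14684570. Product = 78 × 14684570 = 1145396460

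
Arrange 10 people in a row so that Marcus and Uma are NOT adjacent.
Total - adjacent = 10! - (10-1)!×2 = 3628800 - 725760 = 2903040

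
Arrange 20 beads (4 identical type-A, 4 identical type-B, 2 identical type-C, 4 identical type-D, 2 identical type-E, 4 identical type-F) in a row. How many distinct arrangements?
20! / (4! × 4! × 2! × 4! × 2! × 4!) = 1833241410000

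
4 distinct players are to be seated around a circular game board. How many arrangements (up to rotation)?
Circular: fix one position, arrange the rest. (4-1)! = 6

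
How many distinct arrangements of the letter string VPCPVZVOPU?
10! / (1! × 3! × 3! × 1! × 1! × 1!) = 100800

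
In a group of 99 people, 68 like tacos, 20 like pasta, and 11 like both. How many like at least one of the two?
|A∪B| = |A| + |B| - |A∩B| = 68 + 20 - 11 = 77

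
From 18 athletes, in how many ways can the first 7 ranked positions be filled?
P(18,7) = 18!/(18-7)! = 160392960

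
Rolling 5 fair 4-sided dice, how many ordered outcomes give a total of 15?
Coefficient of x^15 in (x + x² + ... + x^4)^5. By inclusion-exclusion on dice exceeding 4: Σ_j (-1)^j C(5,j)·C(15-1-4j, 4) = C(5,0)·C(14,4) - C(5,1)·C(10,4) + C(5,2)·C(6,4) = 1·1001 - 5·210 + 10·15 = 101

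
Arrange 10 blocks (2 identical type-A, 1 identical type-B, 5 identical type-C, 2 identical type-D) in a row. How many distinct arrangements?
10! / (2! × 1! × 5! × 2!) = 7560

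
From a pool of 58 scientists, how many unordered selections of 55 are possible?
C(58,55) = 58!/(55!×3!) = 30856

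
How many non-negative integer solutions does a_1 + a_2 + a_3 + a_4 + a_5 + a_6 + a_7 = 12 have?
C(12+7-1, 7-1) = C(18, 6) = 18564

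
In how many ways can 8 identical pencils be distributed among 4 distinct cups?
C(8+4-1, 4-1) = C(11, 3) = 165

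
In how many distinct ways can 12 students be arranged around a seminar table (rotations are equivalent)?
Circular: fix one position, arrange the rest. (12-1)! = 39916800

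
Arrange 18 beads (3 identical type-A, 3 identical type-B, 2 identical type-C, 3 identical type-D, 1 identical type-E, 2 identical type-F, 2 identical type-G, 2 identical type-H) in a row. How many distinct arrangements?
18! / (3! × 3! × 2! × 3! × 1! × 2! × 2! × 2!) = 1852538688000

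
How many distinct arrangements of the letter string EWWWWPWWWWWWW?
13! / (11! × 1! × 1!) = 156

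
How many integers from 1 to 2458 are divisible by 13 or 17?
⌊2458/13⌋ + ⌊2458/17⌋ - ⌊2458/221⌋ = 189 + 144 - 11 = 322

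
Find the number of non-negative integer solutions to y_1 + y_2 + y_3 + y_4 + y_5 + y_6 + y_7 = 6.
C(6+7-1, 7-1) = C(12, 6) = 924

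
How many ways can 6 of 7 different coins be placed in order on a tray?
P(7,6) = 7!/(7-6)! = 5040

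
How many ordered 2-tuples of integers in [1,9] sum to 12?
Coefficient of x^12 in (x + x² + ... + x^9)^2. By inclusion-exclusion on dice exceeding 9: Σ_j (-1)^j C(2,j)·C(12-1-9j, 1) = C(2,0)·C(11,1) - C(2,1)·C(2,1) = 1·11 - 2·2 = 7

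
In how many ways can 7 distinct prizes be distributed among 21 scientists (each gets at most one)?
P(21,7) = 21!/(21-7)! = 586051200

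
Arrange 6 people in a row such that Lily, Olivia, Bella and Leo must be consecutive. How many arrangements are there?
Treat the 4 as one block: (6-4+1)! × 4! = 6 × 24 = 144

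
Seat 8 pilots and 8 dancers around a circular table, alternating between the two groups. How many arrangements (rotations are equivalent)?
Fix one of the pilots: (8-1)! ways for the remaining pilots, × 8! ways for the dancers = 5040 × 40320 = 203212800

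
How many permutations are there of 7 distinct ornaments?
7! = 5040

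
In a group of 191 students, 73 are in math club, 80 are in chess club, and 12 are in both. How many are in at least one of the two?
|A∪B| = |A| + |B| - |A∩B| = 73 + 80 - 12 = 141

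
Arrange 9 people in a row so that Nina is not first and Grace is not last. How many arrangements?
By inclusion-exclusion: 9! - 2×(9-1)! + (9-2)! = 362880 - 80640 + 5040 = 287280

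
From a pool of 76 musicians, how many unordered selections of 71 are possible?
C(76,71) = 76!/(71!×5!) = 18474840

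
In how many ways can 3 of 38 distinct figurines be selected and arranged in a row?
P(38,3) = 38!/(38-3)! = 50616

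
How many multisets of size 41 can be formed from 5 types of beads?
C(41+5-1, 5-1) = C(45, 4) = 148995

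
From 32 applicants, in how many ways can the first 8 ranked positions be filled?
P(32,8) = 32!/(32-8)! = 424097856000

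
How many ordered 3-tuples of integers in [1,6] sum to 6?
Coefficient of x^6 in (x + x² + ... + x^6)^3. By inclusion-exclusion on dice exceeding 6: Σ_j (-1)^j C(3,j)·C(6-1-6j, 2) = C(3,0)·C(5,2) = 1·10 = 10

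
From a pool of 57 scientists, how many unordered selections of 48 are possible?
C(57,48) = 57!/(48!×9!) = 8996462475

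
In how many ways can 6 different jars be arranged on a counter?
6! = 720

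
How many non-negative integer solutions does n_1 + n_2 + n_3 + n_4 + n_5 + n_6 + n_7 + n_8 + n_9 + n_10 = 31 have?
C(31+10-1, 10-1) = C(40, 9) = 273438880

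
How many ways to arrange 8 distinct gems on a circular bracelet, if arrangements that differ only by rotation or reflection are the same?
(8-1)!/2 = 5040/2 = 2520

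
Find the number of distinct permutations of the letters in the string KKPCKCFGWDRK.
12! / (1! × 1! × 2! × 4! × 1! × 1! × 1! × 1!) = 9979200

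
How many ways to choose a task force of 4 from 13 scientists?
C(13,4) = 13!/(4!×9!) = 715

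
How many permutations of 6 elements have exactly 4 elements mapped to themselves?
Choose the 4 fixed points C(6,4) = 15, derange the rest: !2 = Σ_{j=0}^{2} (-1)^j·2!/j! = 2 - 2 + 1 = 1. Product = 15 × 1 = 15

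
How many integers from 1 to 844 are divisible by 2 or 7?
⌊844/2⌋ + ⌊844/7⌋ - ⌊844/14⌋ = 422 + 120 - 60 = 482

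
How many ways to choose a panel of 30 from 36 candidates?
C(36,30) = 36!/(30!×6!) = 1947792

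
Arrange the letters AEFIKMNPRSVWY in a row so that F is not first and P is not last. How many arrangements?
By inclusion-exclusion: 13! - 2×(13-1)! + (13-2)! = 6227020800 - 958003200 + 39916800 = 5308934400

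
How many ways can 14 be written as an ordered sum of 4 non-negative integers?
C(14+4-1, 4-1) = C(17, 3) = 680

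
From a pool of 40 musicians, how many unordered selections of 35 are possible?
C(40,35) = 40!/(35!×5!) = 658008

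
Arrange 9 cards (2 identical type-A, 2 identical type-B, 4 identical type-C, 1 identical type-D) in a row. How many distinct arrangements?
9! / (2! × 2! × 4! × 1!) = 3780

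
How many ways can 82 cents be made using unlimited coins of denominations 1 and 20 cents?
Coefficient of x^82 in 1/(1-x^1) · 1/(1-x^20). Use j coins of 20 for j = 0..⌊82/20⌋ = 4, the rest in 1s: 4 + 1 = 5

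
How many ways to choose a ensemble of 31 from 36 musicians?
C(36,31) = 36!/(31!×5!) = 376992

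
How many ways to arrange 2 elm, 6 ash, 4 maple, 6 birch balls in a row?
18! / (2! × 6! × 4! × 6!) = 257297040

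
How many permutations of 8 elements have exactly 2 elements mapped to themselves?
Choose the 2 fixed points C(8,2) = 28, derange the rest: !6 = Σ_{j=0}^{6} (-1)^j·6!/j! = 720 - 720 + 360 - 120 + 30 - 6 + 1 = 265. Product = 28 × 265 = 7420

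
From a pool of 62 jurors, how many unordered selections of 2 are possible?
C(62,2) = 62!/(2!×60!) = 1891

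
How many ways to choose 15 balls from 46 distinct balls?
C(46,15) = 46!/(15!×31!) = 511738760544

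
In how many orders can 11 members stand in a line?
11! = 39916800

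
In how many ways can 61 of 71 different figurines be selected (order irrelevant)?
C(71,61) = 71!/(61!×10!) = 461738052776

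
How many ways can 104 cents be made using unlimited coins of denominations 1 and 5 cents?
Coefficient of x^104 in 1/(1-x^1) · 1/(1-x^5). Use j coins of 5 for j = 0..⌊104/5⌋ = 20, the rest in 1s: 20 + 1 = 21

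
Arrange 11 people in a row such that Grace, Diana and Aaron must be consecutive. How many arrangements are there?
Treat the 3 as one block: (11-3+1)! × 3! = 362880 × 6 = 2177280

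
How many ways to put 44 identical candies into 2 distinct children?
C(44+2-1, 2-1) = C(45, 1) = 45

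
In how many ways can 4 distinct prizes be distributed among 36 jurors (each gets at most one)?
P(36,4) = 36!/(36-4)! = 1413720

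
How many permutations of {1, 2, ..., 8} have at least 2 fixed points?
Exactly j fixed points: C(8,j)·!(8-j); sum over j ≥ 2 (derangement numbers via !m = (m-1)·(!(m-1) + !(m-2)): !0..!6 = 1, 0, 1, 2, 9, 44, 265). Σ_{j=2}^{8} C(8,j)·!(8-j) = C(8,2)·!6 + C(8,3)·!5 + C(8,4)·!4 + C(8,5)·!3 + C(8,6)·!2 + C(8,7)·!1 + C(8,8)·!0 = 28·265 + 56·44 + 70·9 + 56·2 + 28·1 + 8·0 + 1·1 = 10655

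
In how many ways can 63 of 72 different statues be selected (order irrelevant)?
C(72,63) = 72!/(63!×9!) = 85113005120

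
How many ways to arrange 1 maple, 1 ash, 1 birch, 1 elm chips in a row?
4! / (1! × 1! × 1! × 1!) = 24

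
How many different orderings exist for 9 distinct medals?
9! = 362880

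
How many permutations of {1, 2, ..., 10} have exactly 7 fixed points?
Choose the 7 fixed points C(10,7) = 120, derange the rest: !3 = Σ_{j=0}^{3} (-1)^j·3!/j! = 6 - 6 + 3 - 1 = 2. Product = 120 × 2 = 240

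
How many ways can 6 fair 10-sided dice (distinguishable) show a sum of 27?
Coefficient of x^27 in (x + x² + ... + x^10)^6. By inclusion-exclusion on dice exceeding 10: Σ_j (-1)^j C(6,j)·C(27-1-10j, 5) = C(6,0)·C(26,5) - C(6,1)·C(16,5) + C(6,2)·C(6,5) = 1·65780 - 6·4368 + 15·6 = 39662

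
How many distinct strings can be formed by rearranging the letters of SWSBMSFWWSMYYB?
14! / (2! × 2! × 2! × 1! × 3! × 4!) = 75675600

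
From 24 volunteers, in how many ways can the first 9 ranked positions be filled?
P(24,9) = 24!/(24-9)! = 474467051520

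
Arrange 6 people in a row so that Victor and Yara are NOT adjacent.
Total - adjacent = 6! - (6-1)!×2 = 720 - 240 = 480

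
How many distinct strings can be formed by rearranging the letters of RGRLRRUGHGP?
11! / (1! × 3! × 1! × 4! × 1! × 1!) = 277200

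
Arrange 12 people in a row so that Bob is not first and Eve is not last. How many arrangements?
By inclusion-exclusion: 12! - 2×(12-1)! + (12-2)! = 479001600 - 79833600 + 3628800 = 402796800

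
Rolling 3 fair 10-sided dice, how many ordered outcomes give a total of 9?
Coefficient of x^9 in (x + x² + ... + x^10)^3. By inclusion-exclusion on dice exceeding 10: Σ_j (-1)^j C(3,j)·C(9-1-10j, 2) = C(3,0)·C(8,2) = 1·28 = 28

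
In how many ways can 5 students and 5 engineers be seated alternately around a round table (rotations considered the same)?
Fix one of the students: (5-1)! ways for the remaining students, × 5! ways for the engineers = 24 × 120 = 2880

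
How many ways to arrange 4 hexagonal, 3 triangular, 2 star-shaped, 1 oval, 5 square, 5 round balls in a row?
20! / (4! × 3! × 2! × 1! × 5! × 5!) = 586637251200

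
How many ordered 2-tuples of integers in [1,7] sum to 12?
Coefficient of x^12 in (x + x² + ... + x^7)^2. By inclusion-exclusion on dice exceeding 7: Σ_j (-1)^j C(2,j)·C(12-1-7j, 1) = C(2,0)·C(11,1) - C(2,1)·C(4,1) = 1·11 - 2·4 = 3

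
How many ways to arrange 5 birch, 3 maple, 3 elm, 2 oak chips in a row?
13! / (5! × 3! × 3! × 2!) = 720720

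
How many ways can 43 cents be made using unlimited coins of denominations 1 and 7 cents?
Coefficient of x^43 in 1/(1-x^1) · 1/(1-x^7). Use j coins of 7 for j = 0..⌊43/7⌋ = 6, the rest in 1s: 6 + 1 = 7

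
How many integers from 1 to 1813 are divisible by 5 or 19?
⌊1813/5⌋ + ⌊1813/19⌋ - ⌊1813/95⌋ = 362 + 95 - 19 = 438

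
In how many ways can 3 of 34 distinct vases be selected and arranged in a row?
P(34,3) = 34!/(34-3)! = 35904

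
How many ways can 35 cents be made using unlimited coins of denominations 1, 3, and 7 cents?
Coefficient of x^35 in 1/(1-x^1) · 1/(1-x^3) · 1/(1-x^7). Case on j = number of 7-cent coins (j = 0..5); remainder r = 35 - 7j is made from {1,3} in ⌊r/3⌋+1 ways. r = 35, 28, 21, 14, 7, 0 → 12 + 10 + 8 + 5 + 3 + 1 = 39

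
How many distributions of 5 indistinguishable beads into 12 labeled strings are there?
C(5+12-1, 12-1) = C(16, 11) = 4368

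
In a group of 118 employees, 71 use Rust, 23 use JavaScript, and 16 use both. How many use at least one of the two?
|A∪B| = |A| + |B| - |A∩B| = 71 + 23 - 16 = 78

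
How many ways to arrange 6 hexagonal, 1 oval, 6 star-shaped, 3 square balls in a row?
16! / (6! × 1! × 6! × 3!) = 6726720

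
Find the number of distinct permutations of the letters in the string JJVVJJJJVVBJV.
13! / (1! × 5! × 7!) = 10296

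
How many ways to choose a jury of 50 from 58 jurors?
C(58,50) = 58!/(50!×8!) = 1916797311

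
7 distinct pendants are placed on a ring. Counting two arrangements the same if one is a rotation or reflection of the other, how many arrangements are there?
(7-1)!/2 = 720/2 = 360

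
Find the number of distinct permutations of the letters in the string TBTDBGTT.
8! / (4! × 1! × 2! × 1!) = 840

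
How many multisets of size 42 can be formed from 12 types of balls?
C(42+12-1, 12-1) = C(53, 11) = 76223753060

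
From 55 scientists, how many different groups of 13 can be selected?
C(55,13) = 55!/(13!×42!) = 1451182990950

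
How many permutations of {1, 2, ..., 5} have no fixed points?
!5 = Σ_{j=0}^{5} (-1)^j·5!/j! = 120 - 120 + 60 - 20 + 5 - 1 = 44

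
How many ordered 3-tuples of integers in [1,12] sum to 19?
Coefficient of x^19 in (x + x² + ... + x^12)^3. By inclusion-exclusion on dice exceeding 12: Σ_j (-1)^j C(3,j)·C(19-1-12j, 2) = C(3,0)·C(18,2) - C(3,1)·C(6,2) = 1·153 - 3·15 = 108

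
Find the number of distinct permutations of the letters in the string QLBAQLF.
7! / (1! × 1! × 2! × 1! × 2!) = 1260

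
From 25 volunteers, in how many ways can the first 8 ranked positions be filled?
P(25,8) = 25!/(25-8)! = 43609104000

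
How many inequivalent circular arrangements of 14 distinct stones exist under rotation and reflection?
(14-1)!/2 = 6227020800/2 = 3113510400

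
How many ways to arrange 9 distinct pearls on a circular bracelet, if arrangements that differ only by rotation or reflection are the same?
(9-1)!/2 = 40320/2 = 20160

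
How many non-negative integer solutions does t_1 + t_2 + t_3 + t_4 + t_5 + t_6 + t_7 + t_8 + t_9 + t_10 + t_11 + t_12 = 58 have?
C(58+12-1, 12-1) = C(69, 11) = 1823810410032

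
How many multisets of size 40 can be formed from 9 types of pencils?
C(40+9-1, 9-1) = C(48, 8) = 377348994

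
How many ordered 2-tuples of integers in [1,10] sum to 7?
Coefficient of x^7 in (x + x² + ... + x^10)^2. By inclusion-exclusion on dice exceeding 10: Σ_j (-1)^j C(2,j)·C(7-1-10j, 1) = C(2,0)·C(6,1) = 1·6 = 6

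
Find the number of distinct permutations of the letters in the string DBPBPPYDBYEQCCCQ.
16! / (2! × 3! × 3! × 1! × 2! × 2! × 3!) = 12108096000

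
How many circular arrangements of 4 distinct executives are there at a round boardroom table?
Circular: fix one position, arrange the rest. (4-1)! = 6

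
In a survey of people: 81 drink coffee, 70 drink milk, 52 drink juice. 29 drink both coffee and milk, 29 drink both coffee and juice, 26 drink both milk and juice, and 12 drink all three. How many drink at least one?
|A∪B∪C| = 81+70+52-29-29-26+12 = 131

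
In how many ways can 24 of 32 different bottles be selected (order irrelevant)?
C(32,24) = 32!/(24!×8!) = 10518300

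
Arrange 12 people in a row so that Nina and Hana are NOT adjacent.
Total - adjacent = 12! - (12-1)!×2 = 479001600 - 79833600 = 399168000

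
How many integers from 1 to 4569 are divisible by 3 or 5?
⌊4569/3⌋ + ⌊4569/5⌋ - ⌊4569/15⌋ = 1523 + 913 - 304 = 2132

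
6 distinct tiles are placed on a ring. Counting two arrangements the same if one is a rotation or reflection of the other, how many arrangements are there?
(6-1)!/2 = 120/2 = 60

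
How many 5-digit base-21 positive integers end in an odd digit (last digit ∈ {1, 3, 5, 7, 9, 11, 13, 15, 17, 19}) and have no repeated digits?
Last∈{1,3,5,7,9,11,13,15,17,19}. Last=0: 0. Last nonzero: 10×19×P(19,3) = 1104660. Total = 1104660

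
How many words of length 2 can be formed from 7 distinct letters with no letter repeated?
P(7,2) = 7!/(7-2)! = 42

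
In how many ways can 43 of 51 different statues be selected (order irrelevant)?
C(51,43) = 51!/(43!×8!) = 636763050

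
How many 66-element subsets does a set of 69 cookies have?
C(69,66) = 69!/(66!×3!) = 52394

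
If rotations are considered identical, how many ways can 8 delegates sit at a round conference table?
Circular: fix one position, arrange the rest. (8-1)! = 5040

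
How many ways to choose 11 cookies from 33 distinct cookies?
C(33,11) = 33!/(11!×22!) = 193536720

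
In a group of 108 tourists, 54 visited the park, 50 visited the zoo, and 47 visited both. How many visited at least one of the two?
|A∪B| = |A| + |B| - |A∩B| = 54 + 50 - 47 = 57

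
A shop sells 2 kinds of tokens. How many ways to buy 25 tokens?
C(25+2-1, 2-1) = C(26, 1) = 26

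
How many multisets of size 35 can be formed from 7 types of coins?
C(35+7-1, 7-1) = C(41, 6) = 4496388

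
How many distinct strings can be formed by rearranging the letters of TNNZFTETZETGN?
13! / (3! × 4! × 1! × 1! × 2! × 2!) = 10810800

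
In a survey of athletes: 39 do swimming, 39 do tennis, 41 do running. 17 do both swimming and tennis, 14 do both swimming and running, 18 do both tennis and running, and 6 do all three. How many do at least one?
|A∪B∪C| = 39+39+41-17-14-18+6 = 76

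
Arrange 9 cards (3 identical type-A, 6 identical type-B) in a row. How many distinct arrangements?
9! / (3! × 6!) = 84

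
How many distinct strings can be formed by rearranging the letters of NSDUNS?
6! / (2! × 1! × 2! × 1!) = 180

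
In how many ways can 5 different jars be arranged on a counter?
5! = 120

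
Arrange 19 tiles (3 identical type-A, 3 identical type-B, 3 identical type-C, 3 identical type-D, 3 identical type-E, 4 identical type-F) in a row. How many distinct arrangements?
19! / (3! × 3! × 3! × 3! × 3! × 4!) = 651819168000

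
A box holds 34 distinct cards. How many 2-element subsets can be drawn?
C(34,2) = 34!/(2!×32!) = 561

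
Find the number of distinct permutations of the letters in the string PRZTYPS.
7! / (2! × 1! × 1! × 1! × 1! × 1!) = 2520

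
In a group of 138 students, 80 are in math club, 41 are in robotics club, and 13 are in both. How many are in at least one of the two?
|A∪B| = |A| + |B| - |A∩B| = 80 + 41 - 13 = 108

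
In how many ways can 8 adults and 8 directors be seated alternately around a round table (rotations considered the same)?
Fix one of the adults: (8-1)! ways for the remaining adults, × 8! ways for the directors = 5040 × 40320 = 203212800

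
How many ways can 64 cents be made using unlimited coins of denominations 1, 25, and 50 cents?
Coefficient of x^64 in 1/(1-x^1) · 1/(1-x^25) · 1/(1-x^50). Case on j = number of 50-cent coins (j = 0..1); remainder r = 64 - 50j is made from {1,25} in ⌊r/25⌋+1 ways. r = 64, 14 → 3 + 1 = 4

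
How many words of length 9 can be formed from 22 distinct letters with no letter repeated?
P(22,9) = 22!/(22-9)! = 180503769600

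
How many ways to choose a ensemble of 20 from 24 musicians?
C(24,20) = 24!/(20!×4!) = 10626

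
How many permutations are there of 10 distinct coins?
10! = 3628800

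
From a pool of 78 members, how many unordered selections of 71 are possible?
C(78,71) = 78!/(71!×7!) = 2641902120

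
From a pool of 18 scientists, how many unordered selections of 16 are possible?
C(18,16) = 18!/(16!×2!) = 153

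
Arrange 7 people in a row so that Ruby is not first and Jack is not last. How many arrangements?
By inclusion-exclusion: 7! - 2×(7-1)! + (7-2)! = 5040 - 1440 + 120 = 3720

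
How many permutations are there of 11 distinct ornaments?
11! = 39916800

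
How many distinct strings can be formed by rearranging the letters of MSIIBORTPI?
10! / (1! × 1! × 1! × 1! × 3! × 1! × 1! × 1!) = 604800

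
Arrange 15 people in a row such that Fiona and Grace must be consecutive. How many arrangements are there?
Treat the 2 as one block: (15-2+1)! × 2! = 87178291200 × 2 = 174356582400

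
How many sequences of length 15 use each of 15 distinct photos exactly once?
15! = 1307674368000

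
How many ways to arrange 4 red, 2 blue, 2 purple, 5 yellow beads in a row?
13! / (4! × 2! × 2! × 5!) = 540540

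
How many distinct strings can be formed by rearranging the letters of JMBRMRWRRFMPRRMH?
16! / (1! × 6! × 1! × 1! × 1! × 1! × 1! × 4!) = 1210809600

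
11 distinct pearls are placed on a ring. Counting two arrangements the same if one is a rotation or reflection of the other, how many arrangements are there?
(11-1)!/2 = 3628800/2 = 1814400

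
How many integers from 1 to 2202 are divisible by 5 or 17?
⌊2202/5⌋ + ⌊2202/17⌋ - ⌊2202/85⌋ = 440 + 129 - 25 = 544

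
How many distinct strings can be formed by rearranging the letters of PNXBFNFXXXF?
11! / (2! × 1! × 3! × 1! × 4!) = 138600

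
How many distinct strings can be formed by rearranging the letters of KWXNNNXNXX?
10! / (4! × 1! × 1! × 4!) = 6300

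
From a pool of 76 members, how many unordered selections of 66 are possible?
C(76,66) = 76!/(66!×10!) = 954526728530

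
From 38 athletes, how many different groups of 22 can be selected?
C(38,22) = 38!/(22!×16!) = 22239974430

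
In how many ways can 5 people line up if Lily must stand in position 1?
Fix one position: (5-1)! = 24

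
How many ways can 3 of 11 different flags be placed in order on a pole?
P(11,3) = 11!/(11-3)! = 990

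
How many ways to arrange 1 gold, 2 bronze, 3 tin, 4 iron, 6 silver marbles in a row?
16! / (1! × 2! × 3! × 4! × 6!) = 100900800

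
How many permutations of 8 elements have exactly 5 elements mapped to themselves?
Choose the 5 fixed points C(8,5) = 56, derange the rest: !3 = Σ_{j=0}^{3} (-1)^j·3!/j! = 6 - 6 + 3 - 1 = 2. Product = 56 × 2 = 112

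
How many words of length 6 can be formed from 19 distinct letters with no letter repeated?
P(19,6) = 19!/(19-6)! = 19535040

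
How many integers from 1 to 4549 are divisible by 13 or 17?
⌊4549/13⌋ + ⌊4549/17⌋ - ⌊4549/221⌋ = 349 + 267 - 20 = 596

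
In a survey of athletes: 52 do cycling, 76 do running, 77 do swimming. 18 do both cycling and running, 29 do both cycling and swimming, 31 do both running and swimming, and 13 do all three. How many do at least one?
|A∪B∪C| = 52+76+77-18-29-31+13 = 140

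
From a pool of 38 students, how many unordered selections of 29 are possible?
C(38,29) = 38!/(29!×9!) = 163011640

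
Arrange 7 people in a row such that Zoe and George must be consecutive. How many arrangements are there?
Treat the 2 as one block: (7-2+1)! × 2! = 720 × 2 = 1440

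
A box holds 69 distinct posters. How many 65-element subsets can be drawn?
C(69,65) = 69!/(65!×4!) = 864501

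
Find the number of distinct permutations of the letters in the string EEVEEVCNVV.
10! / (1! × 4! × 4! × 1!) = 6300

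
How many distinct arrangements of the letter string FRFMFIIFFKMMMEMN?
16! / (1! × 1! × 1! × 2! × 5! × 1! × 5!) = 726485760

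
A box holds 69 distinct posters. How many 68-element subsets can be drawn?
C(69,68) = 69!/(68!×1!) = 69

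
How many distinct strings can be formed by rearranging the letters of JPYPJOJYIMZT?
12! / (3! × 1! × 2! × 1! × 2! × 1! × 1! × 1!) = 19958400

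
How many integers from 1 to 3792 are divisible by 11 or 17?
⌊3792/11⌋ + ⌊3792/17⌋ - ⌊3792/187⌋ = 344 + 223 - 20 = 547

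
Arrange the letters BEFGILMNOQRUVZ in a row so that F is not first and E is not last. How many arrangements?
By inclusion-exclusion: 14! - 2×(14-1)! + (14-2)! = 87178291200 - 12454041600 + 479001600 = 75203251200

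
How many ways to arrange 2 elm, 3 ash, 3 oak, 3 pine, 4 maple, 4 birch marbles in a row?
19! / (2! × 3! × 3! × 3! × 4! × 4!) = 488864376000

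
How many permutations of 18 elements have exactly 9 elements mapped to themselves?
Choose the 9 fixed points C(18,9) = 48620, derange the rest: !9 = Σ_{j=0}^{9} (-1)^j·9!/j! = 362880 - 362880 + 181440 - 60480 + 15120 - 3024 + 504 - 72 + 9 - 1 = 133496. Product = 48620 × 133496 = 6490575520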